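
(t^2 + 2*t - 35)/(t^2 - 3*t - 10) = (t + 7)/(t + 2)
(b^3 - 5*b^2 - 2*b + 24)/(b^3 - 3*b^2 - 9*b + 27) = (b^2 - 2*b - 8)/(b^2 - 9)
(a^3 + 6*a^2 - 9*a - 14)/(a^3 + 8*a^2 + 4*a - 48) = (a^2 + 8*a + 7)/(a^2 + 10*a + 24)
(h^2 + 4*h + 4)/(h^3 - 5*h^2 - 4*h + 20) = (h + 2)/(h^2 - 7*h + 10)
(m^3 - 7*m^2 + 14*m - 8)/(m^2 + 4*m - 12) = (m^2 - 5*m + 4)/(m + 6)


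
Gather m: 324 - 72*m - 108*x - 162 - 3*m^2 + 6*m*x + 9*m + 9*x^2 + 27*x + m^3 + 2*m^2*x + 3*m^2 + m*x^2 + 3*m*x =m^3 + 2*m^2*x + m*(x^2 + 9*x - 63) + 9*x^2 - 81*x + 162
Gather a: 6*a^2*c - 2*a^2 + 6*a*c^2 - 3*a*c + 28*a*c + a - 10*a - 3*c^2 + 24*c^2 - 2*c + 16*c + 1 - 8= a^2*(6*c - 2) + a*(6*c^2 + 25*c - 9) + 21*c^2 + 14*c - 7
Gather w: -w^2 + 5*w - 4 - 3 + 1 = -w^2 + 5*w - 6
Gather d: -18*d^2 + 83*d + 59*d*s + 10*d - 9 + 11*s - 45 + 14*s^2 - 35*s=-18*d^2 + d*(59*s + 93) + 14*s^2 - 24*s - 54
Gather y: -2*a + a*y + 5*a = a*y + 3*a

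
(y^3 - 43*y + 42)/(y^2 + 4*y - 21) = (y^2 - 7*y + 6)/(y - 3)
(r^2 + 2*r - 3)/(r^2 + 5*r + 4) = (r^2 + 2*r - 3)/(r^2 + 5*r + 4)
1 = 1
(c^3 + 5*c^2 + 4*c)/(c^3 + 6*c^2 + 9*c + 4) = c/(c + 1)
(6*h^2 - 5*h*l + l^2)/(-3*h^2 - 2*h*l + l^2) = (-2*h + l)/(h + l)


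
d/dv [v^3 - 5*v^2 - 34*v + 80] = 3*v^2 - 10*v - 34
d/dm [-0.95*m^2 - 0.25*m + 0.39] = -1.9*m - 0.25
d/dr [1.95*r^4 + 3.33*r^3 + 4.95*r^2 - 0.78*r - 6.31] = 7.8*r^3 + 9.99*r^2 + 9.9*r - 0.78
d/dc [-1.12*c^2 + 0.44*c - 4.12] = 0.44 - 2.24*c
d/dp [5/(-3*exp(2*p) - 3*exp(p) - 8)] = (30*exp(p) + 15)*exp(p)/(3*exp(2*p) + 3*exp(p) + 8)^2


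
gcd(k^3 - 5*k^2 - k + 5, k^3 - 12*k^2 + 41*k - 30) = k^2 - 6*k + 5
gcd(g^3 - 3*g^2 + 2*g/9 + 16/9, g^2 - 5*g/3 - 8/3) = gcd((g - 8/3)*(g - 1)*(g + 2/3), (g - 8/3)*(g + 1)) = g - 8/3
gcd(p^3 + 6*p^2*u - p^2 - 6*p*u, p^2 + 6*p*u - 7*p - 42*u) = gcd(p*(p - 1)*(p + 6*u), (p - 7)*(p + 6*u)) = p + 6*u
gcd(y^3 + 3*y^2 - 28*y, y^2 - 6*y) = y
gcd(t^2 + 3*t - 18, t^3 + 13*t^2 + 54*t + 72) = t + 6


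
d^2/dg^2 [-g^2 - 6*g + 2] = -2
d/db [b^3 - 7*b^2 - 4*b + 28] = 3*b^2 - 14*b - 4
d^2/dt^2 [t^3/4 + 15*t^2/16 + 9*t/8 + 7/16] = 3*t/2 + 15/8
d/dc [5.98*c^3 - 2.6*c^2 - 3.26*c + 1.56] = 17.94*c^2 - 5.2*c - 3.26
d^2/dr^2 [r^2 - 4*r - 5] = 2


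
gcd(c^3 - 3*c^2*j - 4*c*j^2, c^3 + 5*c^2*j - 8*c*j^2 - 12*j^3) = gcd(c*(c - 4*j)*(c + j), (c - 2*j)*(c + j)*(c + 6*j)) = c + j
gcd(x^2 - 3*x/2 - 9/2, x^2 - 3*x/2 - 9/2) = x^2 - 3*x/2 - 9/2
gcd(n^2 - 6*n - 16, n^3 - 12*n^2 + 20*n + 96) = n^2 - 6*n - 16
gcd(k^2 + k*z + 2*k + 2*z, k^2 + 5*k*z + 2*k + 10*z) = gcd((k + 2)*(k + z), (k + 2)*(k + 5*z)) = k + 2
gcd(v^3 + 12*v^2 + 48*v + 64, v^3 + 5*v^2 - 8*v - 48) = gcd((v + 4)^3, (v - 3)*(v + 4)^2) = v^2 + 8*v + 16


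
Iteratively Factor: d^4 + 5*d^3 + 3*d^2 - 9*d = (d + 3)*(d^3 + 2*d^2 - 3*d) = d*(d + 3)*(d^2 + 2*d - 3) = d*(d - 1)*(d + 3)*(d + 3)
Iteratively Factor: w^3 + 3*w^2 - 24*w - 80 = (w + 4)*(w^2 - w - 20) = (w + 4)^2*(w - 5)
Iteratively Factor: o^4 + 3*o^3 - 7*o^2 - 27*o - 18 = (o + 3)*(o^3 - 7*o - 6) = (o + 2)*(o + 3)*(o^2 - 2*o - 3) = (o - 3)*(o + 2)*(o + 3)*(o + 1)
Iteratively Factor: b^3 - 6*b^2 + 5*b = (b - 5)*(b^2 - b) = (b - 5)*(b - 1)*(b)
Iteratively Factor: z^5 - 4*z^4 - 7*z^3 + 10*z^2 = (z + 2)*(z^4 - 6*z^3 + 5*z^2) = (z - 1)*(z + 2)*(z^3 - 5*z^2) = (z - 5)*(z - 1)*(z + 2)*(z^2) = z*(z - 5)*(z - 1)*(z + 2)*(z)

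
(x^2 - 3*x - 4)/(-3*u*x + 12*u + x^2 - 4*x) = (x + 1)/(-3*u + x)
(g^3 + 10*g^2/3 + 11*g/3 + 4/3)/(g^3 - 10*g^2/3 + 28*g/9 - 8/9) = 3*(3*g^3 + 10*g^2 + 11*g + 4)/(9*g^3 - 30*g^2 + 28*g - 8)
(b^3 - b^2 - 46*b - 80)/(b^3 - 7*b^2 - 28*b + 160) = (b + 2)/(b - 4)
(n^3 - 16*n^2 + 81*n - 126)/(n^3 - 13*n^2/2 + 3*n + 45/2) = 2*(n^2 - 13*n + 42)/(2*n^2 - 7*n - 15)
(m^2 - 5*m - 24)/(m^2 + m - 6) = (m - 8)/(m - 2)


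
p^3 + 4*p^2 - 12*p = p*(p - 2)*(p + 6)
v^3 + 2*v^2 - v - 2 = (v - 1)*(v + 1)*(v + 2)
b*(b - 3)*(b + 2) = b^3 - b^2 - 6*b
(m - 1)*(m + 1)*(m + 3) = m^3 + 3*m^2 - m - 3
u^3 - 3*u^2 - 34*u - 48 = (u - 8)*(u + 2)*(u + 3)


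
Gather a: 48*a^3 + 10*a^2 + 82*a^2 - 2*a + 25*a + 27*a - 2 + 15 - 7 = 48*a^3 + 92*a^2 + 50*a + 6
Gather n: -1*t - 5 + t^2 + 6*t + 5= t^2 + 5*t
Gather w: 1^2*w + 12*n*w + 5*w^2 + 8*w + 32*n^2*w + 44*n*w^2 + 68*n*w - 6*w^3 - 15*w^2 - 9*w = -6*w^3 + w^2*(44*n - 10) + w*(32*n^2 + 80*n)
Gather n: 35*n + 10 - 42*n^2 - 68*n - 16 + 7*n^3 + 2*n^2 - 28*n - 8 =7*n^3 - 40*n^2 - 61*n - 14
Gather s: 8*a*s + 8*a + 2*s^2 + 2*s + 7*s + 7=8*a + 2*s^2 + s*(8*a + 9) + 7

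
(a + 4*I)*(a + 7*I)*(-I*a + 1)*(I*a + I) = a^4 + a^3 + 12*I*a^3 - 39*a^2 + 12*I*a^2 - 39*a - 28*I*a - 28*I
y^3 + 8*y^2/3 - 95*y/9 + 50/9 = (y - 5/3)*(y - 2/3)*(y + 5)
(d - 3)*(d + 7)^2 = d^3 + 11*d^2 + 7*d - 147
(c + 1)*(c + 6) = c^2 + 7*c + 6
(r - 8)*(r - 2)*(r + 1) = r^3 - 9*r^2 + 6*r + 16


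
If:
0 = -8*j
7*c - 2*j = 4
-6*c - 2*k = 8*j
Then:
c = 4/7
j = 0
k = -12/7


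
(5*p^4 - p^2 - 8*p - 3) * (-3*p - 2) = -15*p^5 - 10*p^4 + 3*p^3 + 26*p^2 + 25*p + 6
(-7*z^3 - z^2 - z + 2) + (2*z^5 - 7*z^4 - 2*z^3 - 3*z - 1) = 2*z^5 - 7*z^4 - 9*z^3 - z^2 - 4*z + 1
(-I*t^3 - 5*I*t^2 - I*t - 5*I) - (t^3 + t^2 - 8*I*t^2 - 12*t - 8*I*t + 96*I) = -t^3 - I*t^3 - t^2 + 3*I*t^2 + 12*t + 7*I*t - 101*I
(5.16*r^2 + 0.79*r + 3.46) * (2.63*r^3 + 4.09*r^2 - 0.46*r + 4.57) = 13.5708*r^5 + 23.1821*r^4 + 9.9573*r^3 + 37.3692*r^2 + 2.0187*r + 15.8122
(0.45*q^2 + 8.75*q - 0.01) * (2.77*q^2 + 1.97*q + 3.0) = 1.2465*q^4 + 25.124*q^3 + 18.5598*q^2 + 26.2303*q - 0.03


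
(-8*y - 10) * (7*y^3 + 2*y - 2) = -56*y^4 - 70*y^3 - 16*y^2 - 4*y + 20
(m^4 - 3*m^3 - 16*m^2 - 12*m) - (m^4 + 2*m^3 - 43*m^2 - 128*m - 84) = -5*m^3 + 27*m^2 + 116*m + 84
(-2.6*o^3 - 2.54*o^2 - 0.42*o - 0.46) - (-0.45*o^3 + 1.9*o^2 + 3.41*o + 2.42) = -2.15*o^3 - 4.44*o^2 - 3.83*o - 2.88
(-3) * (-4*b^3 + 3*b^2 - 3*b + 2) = 12*b^3 - 9*b^2 + 9*b - 6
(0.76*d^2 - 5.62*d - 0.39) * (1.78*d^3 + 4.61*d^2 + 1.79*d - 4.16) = 1.3528*d^5 - 6.5*d^4 - 25.242*d^3 - 15.0193*d^2 + 22.6811*d + 1.6224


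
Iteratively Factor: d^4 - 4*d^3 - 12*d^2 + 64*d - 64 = (d + 4)*(d^3 - 8*d^2 + 20*d - 16) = (d - 4)*(d + 4)*(d^2 - 4*d + 4) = (d - 4)*(d - 2)*(d + 4)*(d - 2)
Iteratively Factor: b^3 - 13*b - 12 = (b - 4)*(b^2 + 4*b + 3) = (b - 4)*(b + 1)*(b + 3)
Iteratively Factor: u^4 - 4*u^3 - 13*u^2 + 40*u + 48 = (u - 4)*(u^3 - 13*u - 12) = (u - 4)^2*(u^2 + 4*u + 3) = (u - 4)^2*(u + 3)*(u + 1)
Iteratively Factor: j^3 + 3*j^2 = (j)*(j^2 + 3*j) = j*(j + 3)*(j)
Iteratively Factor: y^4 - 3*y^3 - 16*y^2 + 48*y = (y)*(y^3 - 3*y^2 - 16*y + 48) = y*(y + 4)*(y^2 - 7*y + 12) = y*(y - 4)*(y + 4)*(y - 3)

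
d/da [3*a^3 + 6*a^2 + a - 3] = 9*a^2 + 12*a + 1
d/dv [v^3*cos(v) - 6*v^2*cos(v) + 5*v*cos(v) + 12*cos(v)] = -v^3*sin(v) + 6*v^2*sin(v) + 3*v^2*cos(v) - 5*v*sin(v) - 12*v*cos(v) - 12*sin(v) + 5*cos(v)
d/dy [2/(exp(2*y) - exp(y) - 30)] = (2 - 4*exp(y))*exp(y)/(-exp(2*y) + exp(y) + 30)^2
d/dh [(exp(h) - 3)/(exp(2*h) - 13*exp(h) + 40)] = (-(exp(h) - 3)*(2*exp(h) - 13) + exp(2*h) - 13*exp(h) + 40)*exp(h)/(exp(2*h) - 13*exp(h) + 40)^2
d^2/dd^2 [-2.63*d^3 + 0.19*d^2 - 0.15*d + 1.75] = 0.38 - 15.78*d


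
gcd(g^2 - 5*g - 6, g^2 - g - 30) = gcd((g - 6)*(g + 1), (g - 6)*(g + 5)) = g - 6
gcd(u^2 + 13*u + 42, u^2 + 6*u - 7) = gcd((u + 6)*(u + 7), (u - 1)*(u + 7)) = u + 7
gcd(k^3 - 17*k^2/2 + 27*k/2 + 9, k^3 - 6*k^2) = k - 6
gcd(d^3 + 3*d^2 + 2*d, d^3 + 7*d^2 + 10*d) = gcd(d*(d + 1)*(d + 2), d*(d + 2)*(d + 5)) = d^2 + 2*d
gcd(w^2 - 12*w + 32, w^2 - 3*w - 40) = w - 8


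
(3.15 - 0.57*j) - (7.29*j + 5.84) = -7.86*j - 2.69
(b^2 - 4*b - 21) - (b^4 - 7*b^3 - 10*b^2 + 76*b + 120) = -b^4 + 7*b^3 + 11*b^2 - 80*b - 141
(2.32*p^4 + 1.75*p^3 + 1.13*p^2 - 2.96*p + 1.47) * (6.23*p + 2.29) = 14.4536*p^5 + 16.2153*p^4 + 11.0474*p^3 - 15.8531*p^2 + 2.3797*p + 3.3663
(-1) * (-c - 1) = c + 1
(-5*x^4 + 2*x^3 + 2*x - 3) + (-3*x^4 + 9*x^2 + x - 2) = -8*x^4 + 2*x^3 + 9*x^2 + 3*x - 5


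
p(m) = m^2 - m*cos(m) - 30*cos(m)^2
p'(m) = m*sin(m) + 2*m + 60*sin(m)*cos(m) - cos(m)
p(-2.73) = -20.25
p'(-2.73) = 18.55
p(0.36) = -26.48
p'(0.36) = 19.69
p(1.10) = -5.46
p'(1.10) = 26.98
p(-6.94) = 34.84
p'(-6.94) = -39.45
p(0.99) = -8.59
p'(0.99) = 29.78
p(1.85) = 1.65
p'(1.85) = -10.14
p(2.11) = -2.37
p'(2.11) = -19.89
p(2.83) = -16.48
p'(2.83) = -10.03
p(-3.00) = -23.37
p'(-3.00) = 3.80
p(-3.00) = -23.37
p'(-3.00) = 3.80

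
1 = 1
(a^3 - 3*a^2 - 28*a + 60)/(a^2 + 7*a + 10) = (a^2 - 8*a + 12)/(a + 2)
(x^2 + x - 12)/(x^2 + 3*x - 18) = (x + 4)/(x + 6)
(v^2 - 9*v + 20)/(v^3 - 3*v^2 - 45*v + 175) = (v - 4)/(v^2 + 2*v - 35)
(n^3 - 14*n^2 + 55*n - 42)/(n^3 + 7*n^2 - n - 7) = (n^2 - 13*n + 42)/(n^2 + 8*n + 7)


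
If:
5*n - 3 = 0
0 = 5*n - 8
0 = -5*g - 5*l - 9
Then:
No Solution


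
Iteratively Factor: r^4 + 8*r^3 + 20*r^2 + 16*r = (r)*(r^3 + 8*r^2 + 20*r + 16) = r*(r + 2)*(r^2 + 6*r + 8) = r*(r + 2)^2*(r + 4)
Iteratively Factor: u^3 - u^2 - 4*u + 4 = (u + 2)*(u^2 - 3*u + 2) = (u - 1)*(u + 2)*(u - 2)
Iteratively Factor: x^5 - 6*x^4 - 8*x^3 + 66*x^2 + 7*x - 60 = (x - 4)*(x^4 - 2*x^3 - 16*x^2 + 2*x + 15) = (x - 4)*(x + 3)*(x^3 - 5*x^2 - x + 5) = (x - 5)*(x - 4)*(x + 3)*(x^2 - 1) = (x - 5)*(x - 4)*(x - 1)*(x + 3)*(x + 1)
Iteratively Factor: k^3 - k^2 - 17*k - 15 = (k - 5)*(k^2 + 4*k + 3) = (k - 5)*(k + 3)*(k + 1)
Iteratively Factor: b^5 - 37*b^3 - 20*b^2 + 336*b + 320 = (b + 4)*(b^4 - 4*b^3 - 21*b^2 + 64*b + 80) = (b - 4)*(b + 4)*(b^3 - 21*b - 20) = (b - 4)*(b + 4)^2*(b^2 - 4*b - 5) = (b - 4)*(b + 1)*(b + 4)^2*(b - 5)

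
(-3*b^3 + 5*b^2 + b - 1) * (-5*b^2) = 15*b^5 - 25*b^4 - 5*b^3 + 5*b^2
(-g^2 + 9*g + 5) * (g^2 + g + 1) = -g^4 + 8*g^3 + 13*g^2 + 14*g + 5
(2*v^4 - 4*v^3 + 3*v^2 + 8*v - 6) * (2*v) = 4*v^5 - 8*v^4 + 6*v^3 + 16*v^2 - 12*v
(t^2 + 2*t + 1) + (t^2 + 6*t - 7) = 2*t^2 + 8*t - 6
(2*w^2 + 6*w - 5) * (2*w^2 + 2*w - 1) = 4*w^4 + 16*w^3 - 16*w + 5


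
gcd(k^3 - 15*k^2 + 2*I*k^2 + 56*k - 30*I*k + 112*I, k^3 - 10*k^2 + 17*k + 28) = k - 7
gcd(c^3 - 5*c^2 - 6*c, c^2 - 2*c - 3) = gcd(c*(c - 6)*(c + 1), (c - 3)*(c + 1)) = c + 1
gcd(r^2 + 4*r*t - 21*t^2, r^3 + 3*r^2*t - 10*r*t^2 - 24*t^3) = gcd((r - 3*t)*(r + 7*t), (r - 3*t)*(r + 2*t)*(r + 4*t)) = r - 3*t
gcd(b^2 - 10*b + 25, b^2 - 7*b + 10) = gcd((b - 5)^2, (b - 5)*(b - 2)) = b - 5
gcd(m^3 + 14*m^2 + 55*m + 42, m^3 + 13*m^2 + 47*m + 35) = m^2 + 8*m + 7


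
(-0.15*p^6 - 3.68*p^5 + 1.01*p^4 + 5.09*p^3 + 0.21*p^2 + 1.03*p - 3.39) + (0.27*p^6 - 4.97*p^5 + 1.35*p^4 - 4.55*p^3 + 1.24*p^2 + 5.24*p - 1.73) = 0.12*p^6 - 8.65*p^5 + 2.36*p^4 + 0.54*p^3 + 1.45*p^2 + 6.27*p - 5.12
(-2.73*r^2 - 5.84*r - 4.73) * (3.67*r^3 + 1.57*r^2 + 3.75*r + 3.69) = -10.0191*r^5 - 25.7189*r^4 - 36.7654*r^3 - 39.3998*r^2 - 39.2871*r - 17.4537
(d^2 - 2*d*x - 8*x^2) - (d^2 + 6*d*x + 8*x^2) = -8*d*x - 16*x^2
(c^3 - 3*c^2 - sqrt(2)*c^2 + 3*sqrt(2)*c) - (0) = c^3 - 3*c^2 - sqrt(2)*c^2 + 3*sqrt(2)*c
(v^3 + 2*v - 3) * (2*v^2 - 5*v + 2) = 2*v^5 - 5*v^4 + 6*v^3 - 16*v^2 + 19*v - 6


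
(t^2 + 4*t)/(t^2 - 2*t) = (t + 4)/(t - 2)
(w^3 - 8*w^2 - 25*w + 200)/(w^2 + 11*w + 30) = (w^2 - 13*w + 40)/(w + 6)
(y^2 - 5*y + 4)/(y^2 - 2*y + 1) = (y - 4)/(y - 1)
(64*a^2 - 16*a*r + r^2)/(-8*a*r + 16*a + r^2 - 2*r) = (-8*a + r)/(r - 2)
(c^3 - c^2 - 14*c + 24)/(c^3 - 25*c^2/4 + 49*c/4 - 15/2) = 4*(c + 4)/(4*c - 5)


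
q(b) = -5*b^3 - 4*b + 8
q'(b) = -15*b^2 - 4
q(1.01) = -1.19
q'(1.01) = -19.30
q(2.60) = -90.28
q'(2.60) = -105.40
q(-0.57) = 11.21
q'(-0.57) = -8.87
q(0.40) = 6.08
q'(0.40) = -6.40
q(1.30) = -8.18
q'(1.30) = -29.35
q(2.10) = -46.70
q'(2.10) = -70.15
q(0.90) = 0.75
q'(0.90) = -16.15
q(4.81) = -567.66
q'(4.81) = -351.04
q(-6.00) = 1112.00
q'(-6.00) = -544.00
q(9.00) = -3673.00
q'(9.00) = -1219.00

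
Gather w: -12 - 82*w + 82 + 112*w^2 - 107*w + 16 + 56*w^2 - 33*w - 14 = 168*w^2 - 222*w + 72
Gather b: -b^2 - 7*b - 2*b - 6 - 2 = -b^2 - 9*b - 8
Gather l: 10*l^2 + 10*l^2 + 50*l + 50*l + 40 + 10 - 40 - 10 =20*l^2 + 100*l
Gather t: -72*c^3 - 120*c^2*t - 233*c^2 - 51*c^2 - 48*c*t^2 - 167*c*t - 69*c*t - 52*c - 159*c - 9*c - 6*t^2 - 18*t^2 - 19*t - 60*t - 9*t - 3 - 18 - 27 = -72*c^3 - 284*c^2 - 220*c + t^2*(-48*c - 24) + t*(-120*c^2 - 236*c - 88) - 48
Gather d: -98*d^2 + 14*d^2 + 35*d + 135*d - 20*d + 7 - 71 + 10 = -84*d^2 + 150*d - 54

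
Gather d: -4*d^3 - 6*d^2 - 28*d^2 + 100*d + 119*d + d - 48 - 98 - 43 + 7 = -4*d^3 - 34*d^2 + 220*d - 182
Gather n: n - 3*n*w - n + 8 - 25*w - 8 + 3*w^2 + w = -3*n*w + 3*w^2 - 24*w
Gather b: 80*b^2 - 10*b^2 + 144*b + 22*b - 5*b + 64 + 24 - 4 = 70*b^2 + 161*b + 84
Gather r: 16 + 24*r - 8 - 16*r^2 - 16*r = -16*r^2 + 8*r + 8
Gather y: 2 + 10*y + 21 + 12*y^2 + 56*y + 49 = 12*y^2 + 66*y + 72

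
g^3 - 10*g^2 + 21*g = g*(g - 7)*(g - 3)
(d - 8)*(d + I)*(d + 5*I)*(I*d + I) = I*d^4 - 6*d^3 - 7*I*d^3 + 42*d^2 - 13*I*d^2 + 48*d + 35*I*d + 40*I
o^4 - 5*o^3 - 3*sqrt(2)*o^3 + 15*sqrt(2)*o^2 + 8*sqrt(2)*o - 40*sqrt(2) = (o - 5)*(o - 2*sqrt(2))^2*(o + sqrt(2))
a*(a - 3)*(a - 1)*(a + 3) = a^4 - a^3 - 9*a^2 + 9*a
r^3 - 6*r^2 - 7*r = r*(r - 7)*(r + 1)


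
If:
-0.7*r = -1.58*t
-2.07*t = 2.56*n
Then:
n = -0.80859375*t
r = 2.25714285714286*t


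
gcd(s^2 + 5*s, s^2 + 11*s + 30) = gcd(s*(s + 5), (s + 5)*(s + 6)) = s + 5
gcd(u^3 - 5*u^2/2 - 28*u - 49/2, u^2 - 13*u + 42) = u - 7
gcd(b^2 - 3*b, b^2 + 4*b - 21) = b - 3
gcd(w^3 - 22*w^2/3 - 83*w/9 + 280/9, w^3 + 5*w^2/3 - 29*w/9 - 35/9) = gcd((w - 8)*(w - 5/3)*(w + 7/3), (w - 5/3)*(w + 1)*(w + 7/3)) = w^2 + 2*w/3 - 35/9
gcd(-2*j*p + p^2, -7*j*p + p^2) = p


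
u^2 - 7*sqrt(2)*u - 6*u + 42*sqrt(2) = (u - 6)*(u - 7*sqrt(2))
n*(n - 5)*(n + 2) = n^3 - 3*n^2 - 10*n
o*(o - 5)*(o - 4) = o^3 - 9*o^2 + 20*o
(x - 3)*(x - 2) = x^2 - 5*x + 6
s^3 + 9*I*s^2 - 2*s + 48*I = (s - 2*I)*(s + 3*I)*(s + 8*I)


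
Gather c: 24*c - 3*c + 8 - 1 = 21*c + 7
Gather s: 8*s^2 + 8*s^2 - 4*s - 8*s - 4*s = 16*s^2 - 16*s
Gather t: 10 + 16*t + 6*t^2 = 6*t^2 + 16*t + 10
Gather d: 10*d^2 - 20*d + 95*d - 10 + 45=10*d^2 + 75*d + 35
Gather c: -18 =-18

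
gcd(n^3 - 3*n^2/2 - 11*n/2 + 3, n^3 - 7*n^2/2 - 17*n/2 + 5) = n^2 + 3*n/2 - 1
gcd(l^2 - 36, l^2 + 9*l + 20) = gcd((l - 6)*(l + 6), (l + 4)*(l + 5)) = 1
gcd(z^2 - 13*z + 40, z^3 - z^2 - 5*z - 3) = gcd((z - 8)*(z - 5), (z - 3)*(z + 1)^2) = 1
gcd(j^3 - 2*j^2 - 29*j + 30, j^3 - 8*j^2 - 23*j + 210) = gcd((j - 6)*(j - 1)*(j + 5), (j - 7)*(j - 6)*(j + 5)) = j^2 - j - 30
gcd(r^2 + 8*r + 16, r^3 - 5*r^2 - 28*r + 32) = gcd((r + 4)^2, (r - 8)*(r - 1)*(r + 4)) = r + 4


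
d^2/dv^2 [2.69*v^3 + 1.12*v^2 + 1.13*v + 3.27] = 16.14*v + 2.24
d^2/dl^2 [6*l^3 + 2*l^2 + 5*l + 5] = 36*l + 4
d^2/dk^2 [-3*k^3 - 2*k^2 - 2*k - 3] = -18*k - 4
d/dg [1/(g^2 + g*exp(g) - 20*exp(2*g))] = (-g*exp(g) - 2*g + 40*exp(2*g) - exp(g))/(g^2 + g*exp(g) - 20*exp(2*g))^2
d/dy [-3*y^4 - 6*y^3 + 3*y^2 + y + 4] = -12*y^3 - 18*y^2 + 6*y + 1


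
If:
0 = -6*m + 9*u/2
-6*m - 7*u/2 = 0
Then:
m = 0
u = 0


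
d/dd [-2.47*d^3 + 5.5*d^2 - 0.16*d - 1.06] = -7.41*d^2 + 11.0*d - 0.16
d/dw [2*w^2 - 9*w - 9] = 4*w - 9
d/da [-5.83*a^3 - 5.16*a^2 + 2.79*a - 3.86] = -17.49*a^2 - 10.32*a + 2.79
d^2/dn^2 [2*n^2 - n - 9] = 4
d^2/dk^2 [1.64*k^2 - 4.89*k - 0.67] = 3.28000000000000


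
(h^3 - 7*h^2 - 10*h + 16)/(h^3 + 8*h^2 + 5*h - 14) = (h - 8)/(h + 7)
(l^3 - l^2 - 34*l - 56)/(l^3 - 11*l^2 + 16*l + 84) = (l + 4)/(l - 6)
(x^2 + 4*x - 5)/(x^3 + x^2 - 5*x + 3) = (x + 5)/(x^2 + 2*x - 3)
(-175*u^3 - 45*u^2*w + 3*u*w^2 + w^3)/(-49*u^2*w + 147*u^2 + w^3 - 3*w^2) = (25*u^2 + 10*u*w + w^2)/(7*u*w - 21*u + w^2 - 3*w)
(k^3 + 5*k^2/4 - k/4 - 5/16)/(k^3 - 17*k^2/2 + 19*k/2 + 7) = (8*k^2 + 6*k - 5)/(8*(k^2 - 9*k + 14))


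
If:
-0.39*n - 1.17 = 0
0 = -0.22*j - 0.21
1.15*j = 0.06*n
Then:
No Solution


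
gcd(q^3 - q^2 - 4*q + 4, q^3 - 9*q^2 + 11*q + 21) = 1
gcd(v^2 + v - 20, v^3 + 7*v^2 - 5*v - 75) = v + 5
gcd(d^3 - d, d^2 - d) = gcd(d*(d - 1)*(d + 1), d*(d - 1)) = d^2 - d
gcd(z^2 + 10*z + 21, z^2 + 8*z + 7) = z + 7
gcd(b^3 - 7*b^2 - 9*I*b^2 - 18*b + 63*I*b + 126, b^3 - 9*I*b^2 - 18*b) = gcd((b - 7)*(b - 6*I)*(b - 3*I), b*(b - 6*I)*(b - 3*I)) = b^2 - 9*I*b - 18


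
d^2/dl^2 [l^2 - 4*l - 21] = 2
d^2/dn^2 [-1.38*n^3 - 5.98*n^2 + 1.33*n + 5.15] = -8.28*n - 11.96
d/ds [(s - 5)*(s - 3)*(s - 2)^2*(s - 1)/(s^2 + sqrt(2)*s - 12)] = (s - 2)*(-(s - 5)*(s - 3)*(s - 2)*(s - 1)*(2*s + sqrt(2)) + (s^2 + sqrt(2)*s - 12)*((s - 5)*(s - 3)*(s - 2) + 2*(s - 5)*(s - 3)*(s - 1) + (s - 5)*(s - 2)*(s - 1) + (s - 3)*(s - 2)*(s - 1)))/(s^2 + sqrt(2)*s - 12)^2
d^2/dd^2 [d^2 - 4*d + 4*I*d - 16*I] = 2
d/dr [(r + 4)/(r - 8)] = -12/(r - 8)^2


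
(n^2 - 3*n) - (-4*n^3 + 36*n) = 4*n^3 + n^2 - 39*n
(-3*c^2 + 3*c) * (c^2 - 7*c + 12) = -3*c^4 + 24*c^3 - 57*c^2 + 36*c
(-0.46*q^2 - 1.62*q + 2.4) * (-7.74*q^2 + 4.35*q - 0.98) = 3.5604*q^4 + 10.5378*q^3 - 25.1722*q^2 + 12.0276*q - 2.352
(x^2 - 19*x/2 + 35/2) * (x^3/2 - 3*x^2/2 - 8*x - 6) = x^5/2 - 25*x^4/4 + 15*x^3 + 175*x^2/4 - 83*x - 105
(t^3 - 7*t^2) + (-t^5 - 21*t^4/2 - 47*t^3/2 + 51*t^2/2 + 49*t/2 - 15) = -t^5 - 21*t^4/2 - 45*t^3/2 + 37*t^2/2 + 49*t/2 - 15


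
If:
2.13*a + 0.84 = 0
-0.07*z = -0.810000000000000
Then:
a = -0.39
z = 11.57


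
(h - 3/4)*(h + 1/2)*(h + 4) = h^3 + 15*h^2/4 - 11*h/8 - 3/2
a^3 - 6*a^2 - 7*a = a*(a - 7)*(a + 1)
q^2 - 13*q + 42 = (q - 7)*(q - 6)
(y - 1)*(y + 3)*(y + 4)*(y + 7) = y^4 + 13*y^3 + 47*y^2 + 23*y - 84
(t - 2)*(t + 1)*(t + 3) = t^3 + 2*t^2 - 5*t - 6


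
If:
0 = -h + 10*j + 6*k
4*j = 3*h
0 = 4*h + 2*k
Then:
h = 0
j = 0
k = 0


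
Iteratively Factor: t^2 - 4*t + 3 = (t - 1)*(t - 3)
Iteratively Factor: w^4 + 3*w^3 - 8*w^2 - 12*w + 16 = (w - 1)*(w^3 + 4*w^2 - 4*w - 16) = (w - 1)*(w + 2)*(w^2 + 2*w - 8) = (w - 1)*(w + 2)*(w + 4)*(w - 2)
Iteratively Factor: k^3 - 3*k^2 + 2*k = (k - 2)*(k^2 - k) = k*(k - 2)*(k - 1)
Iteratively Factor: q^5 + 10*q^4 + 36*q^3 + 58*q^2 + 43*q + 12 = (q + 1)*(q^4 + 9*q^3 + 27*q^2 + 31*q + 12) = (q + 1)^2*(q^3 + 8*q^2 + 19*q + 12) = (q + 1)^2*(q + 4)*(q^2 + 4*q + 3) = (q + 1)^2*(q + 3)*(q + 4)*(q + 1)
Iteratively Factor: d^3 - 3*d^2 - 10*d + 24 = (d - 2)*(d^2 - d - 12) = (d - 4)*(d - 2)*(d + 3)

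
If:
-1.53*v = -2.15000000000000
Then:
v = 1.41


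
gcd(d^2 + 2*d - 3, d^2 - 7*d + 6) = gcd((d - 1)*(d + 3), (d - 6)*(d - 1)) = d - 1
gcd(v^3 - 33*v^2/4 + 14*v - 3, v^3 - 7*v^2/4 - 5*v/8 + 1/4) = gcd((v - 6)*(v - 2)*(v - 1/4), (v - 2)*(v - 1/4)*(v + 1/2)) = v^2 - 9*v/4 + 1/2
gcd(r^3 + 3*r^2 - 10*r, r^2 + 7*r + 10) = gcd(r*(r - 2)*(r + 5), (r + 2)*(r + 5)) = r + 5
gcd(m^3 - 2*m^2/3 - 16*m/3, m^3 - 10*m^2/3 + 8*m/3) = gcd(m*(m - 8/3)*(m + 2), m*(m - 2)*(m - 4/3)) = m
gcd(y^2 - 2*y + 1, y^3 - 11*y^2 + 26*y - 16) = y - 1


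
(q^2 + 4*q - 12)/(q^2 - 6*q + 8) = (q + 6)/(q - 4)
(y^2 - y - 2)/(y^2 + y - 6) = (y + 1)/(y + 3)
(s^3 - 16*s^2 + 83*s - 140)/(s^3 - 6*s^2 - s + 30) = (s^2 - 11*s + 28)/(s^2 - s - 6)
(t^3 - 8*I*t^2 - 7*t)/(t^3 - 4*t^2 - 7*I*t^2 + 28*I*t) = (t - I)/(t - 4)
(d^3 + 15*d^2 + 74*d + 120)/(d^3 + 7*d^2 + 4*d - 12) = (d^2 + 9*d + 20)/(d^2 + d - 2)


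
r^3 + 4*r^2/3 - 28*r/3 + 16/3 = (r - 2)*(r - 2/3)*(r + 4)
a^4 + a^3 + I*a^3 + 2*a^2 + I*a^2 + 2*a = a*(a + 2*I)*(-I*a - I)*(I*a + 1)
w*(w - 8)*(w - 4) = w^3 - 12*w^2 + 32*w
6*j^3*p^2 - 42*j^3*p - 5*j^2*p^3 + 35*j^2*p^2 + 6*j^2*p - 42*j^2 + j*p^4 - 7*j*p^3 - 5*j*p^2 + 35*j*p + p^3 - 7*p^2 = (-3*j + p)*(-2*j + p)*(p - 7)*(j*p + 1)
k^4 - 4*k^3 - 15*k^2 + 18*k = k*(k - 6)*(k - 1)*(k + 3)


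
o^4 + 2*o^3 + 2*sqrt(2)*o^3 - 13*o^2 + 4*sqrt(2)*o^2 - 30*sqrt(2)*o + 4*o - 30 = (o - 3)*(o + 5)*(o + sqrt(2))^2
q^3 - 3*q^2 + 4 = (q - 2)^2*(q + 1)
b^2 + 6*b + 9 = (b + 3)^2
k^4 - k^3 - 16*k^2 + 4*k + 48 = (k - 4)*(k - 2)*(k + 2)*(k + 3)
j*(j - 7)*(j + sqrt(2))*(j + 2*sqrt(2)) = j^4 - 7*j^3 + 3*sqrt(2)*j^3 - 21*sqrt(2)*j^2 + 4*j^2 - 28*j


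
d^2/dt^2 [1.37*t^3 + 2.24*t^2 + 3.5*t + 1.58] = 8.22*t + 4.48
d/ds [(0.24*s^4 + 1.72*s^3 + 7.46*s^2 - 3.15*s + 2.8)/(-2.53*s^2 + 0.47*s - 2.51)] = (-1.2144*s^5 - 4.0132*s^4 - 0.7928*s^3 - 17.4149*s^2 - 23.2812*s + 6.5905)/(6.4009*s^4 - 2.3782*s^3 + 12.9215*s^2 - 2.3594*s + 6.3001)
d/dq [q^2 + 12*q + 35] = 2*q + 12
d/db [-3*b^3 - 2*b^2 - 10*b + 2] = -9*b^2 - 4*b - 10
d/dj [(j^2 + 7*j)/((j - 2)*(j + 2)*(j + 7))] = (-j^2 - 4)/(j^4 - 8*j^2 + 16)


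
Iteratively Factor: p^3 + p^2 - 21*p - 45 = (p + 3)*(p^2 - 2*p - 15) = (p + 3)^2*(p - 5)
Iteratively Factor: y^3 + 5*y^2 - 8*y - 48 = (y + 4)*(y^2 + y - 12) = (y + 4)^2*(y - 3)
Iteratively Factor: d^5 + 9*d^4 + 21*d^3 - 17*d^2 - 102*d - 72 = (d + 1)*(d^4 + 8*d^3 + 13*d^2 - 30*d - 72) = (d - 2)*(d + 1)*(d^3 + 10*d^2 + 33*d + 36) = (d - 2)*(d + 1)*(d + 3)*(d^2 + 7*d + 12) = (d - 2)*(d + 1)*(d + 3)^2*(d + 4)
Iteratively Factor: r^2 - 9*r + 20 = (r - 5)*(r - 4)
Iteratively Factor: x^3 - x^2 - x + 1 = (x - 1)*(x^2 - 1) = (x - 1)*(x + 1)*(x - 1)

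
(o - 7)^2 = o^2 - 14*o + 49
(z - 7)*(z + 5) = z^2 - 2*z - 35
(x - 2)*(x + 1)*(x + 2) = x^3 + x^2 - 4*x - 4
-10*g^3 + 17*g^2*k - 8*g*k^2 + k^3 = (-5*g + k)*(-2*g + k)*(-g + k)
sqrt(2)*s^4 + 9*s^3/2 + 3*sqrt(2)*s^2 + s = s*(s + sqrt(2))^2*(sqrt(2)*s + 1/2)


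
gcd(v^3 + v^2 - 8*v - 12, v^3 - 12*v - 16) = v^2 + 4*v + 4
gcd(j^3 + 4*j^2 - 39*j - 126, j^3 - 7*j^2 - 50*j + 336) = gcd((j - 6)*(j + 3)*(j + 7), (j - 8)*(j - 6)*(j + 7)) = j^2 + j - 42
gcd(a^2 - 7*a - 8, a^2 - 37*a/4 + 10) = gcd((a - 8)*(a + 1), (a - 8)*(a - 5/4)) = a - 8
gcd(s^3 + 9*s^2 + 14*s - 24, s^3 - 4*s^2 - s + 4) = s - 1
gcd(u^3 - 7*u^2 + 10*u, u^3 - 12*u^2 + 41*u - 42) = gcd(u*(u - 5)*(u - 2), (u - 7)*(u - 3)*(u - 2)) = u - 2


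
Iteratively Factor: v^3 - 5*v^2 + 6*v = (v - 2)*(v^2 - 3*v) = (v - 3)*(v - 2)*(v)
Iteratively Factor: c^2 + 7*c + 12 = (c + 4)*(c + 3)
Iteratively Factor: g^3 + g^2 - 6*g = (g - 2)*(g^2 + 3*g) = (g - 2)*(g + 3)*(g)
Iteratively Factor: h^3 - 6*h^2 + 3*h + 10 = (h + 1)*(h^2 - 7*h + 10) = (h - 5)*(h + 1)*(h - 2)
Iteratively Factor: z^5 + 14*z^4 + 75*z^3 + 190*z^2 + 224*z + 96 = (z + 2)*(z^4 + 12*z^3 + 51*z^2 + 88*z + 48) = (z + 2)*(z + 4)*(z^3 + 8*z^2 + 19*z + 12) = (z + 2)*(z + 3)*(z + 4)*(z^2 + 5*z + 4) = (z + 2)*(z + 3)*(z + 4)^2*(z + 1)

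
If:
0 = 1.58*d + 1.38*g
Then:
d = -0.873417721518987*g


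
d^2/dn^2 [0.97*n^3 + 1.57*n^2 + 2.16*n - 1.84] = 5.82*n + 3.14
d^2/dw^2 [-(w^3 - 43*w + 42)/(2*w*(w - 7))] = 6*(-w^3 - 21*w^2 + 147*w - 343)/(w^3*(w^3 - 21*w^2 + 147*w - 343))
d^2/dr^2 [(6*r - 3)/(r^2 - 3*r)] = 6*(2*r^3 - 3*r^2 + 9*r - 9)/(r^3*(r^3 - 9*r^2 + 27*r - 27))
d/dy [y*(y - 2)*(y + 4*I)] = 3*y^2 + y*(-4 + 8*I) - 8*I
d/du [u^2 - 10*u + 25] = 2*u - 10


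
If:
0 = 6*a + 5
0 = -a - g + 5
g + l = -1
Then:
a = -5/6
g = 35/6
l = -41/6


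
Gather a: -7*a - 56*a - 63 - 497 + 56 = -63*a - 504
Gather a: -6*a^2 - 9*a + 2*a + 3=-6*a^2 - 7*a + 3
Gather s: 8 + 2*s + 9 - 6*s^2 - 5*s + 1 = -6*s^2 - 3*s + 18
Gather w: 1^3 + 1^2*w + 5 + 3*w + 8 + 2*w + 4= 6*w + 18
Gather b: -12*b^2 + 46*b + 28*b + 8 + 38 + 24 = -12*b^2 + 74*b + 70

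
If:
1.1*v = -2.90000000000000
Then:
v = -2.64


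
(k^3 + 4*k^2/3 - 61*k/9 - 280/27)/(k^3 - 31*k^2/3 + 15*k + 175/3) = (k^2 - k/3 - 56/9)/(k^2 - 12*k + 35)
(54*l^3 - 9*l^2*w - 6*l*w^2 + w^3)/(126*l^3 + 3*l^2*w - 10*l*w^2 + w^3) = (-3*l + w)/(-7*l + w)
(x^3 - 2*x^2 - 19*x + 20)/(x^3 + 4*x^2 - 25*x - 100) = (x - 1)/(x + 5)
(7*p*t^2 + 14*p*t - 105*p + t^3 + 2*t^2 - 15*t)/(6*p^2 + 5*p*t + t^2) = (7*p*t^2 + 14*p*t - 105*p + t^3 + 2*t^2 - 15*t)/(6*p^2 + 5*p*t + t^2)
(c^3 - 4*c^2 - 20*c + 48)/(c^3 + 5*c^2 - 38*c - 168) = (c - 2)/(c + 7)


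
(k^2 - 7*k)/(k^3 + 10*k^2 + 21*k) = (k - 7)/(k^2 + 10*k + 21)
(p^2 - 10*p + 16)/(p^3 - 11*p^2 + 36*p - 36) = (p - 8)/(p^2 - 9*p + 18)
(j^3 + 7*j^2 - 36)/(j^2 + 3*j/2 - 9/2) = 2*(j^2 + 4*j - 12)/(2*j - 3)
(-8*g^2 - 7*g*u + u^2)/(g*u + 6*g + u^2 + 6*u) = (-8*g + u)/(u + 6)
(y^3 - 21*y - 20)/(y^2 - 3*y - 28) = (y^2 - 4*y - 5)/(y - 7)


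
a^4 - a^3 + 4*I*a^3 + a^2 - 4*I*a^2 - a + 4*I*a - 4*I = (a - 1)*(a - I)*(a + I)*(a + 4*I)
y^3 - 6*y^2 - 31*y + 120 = (y - 8)*(y - 3)*(y + 5)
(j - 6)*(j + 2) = j^2 - 4*j - 12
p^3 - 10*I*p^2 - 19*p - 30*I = (p - 6*I)*(p - 5*I)*(p + I)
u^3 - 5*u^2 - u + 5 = (u - 5)*(u - 1)*(u + 1)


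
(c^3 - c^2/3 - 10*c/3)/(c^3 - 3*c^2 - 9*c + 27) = c*(3*c^2 - c - 10)/(3*(c^3 - 3*c^2 - 9*c + 27))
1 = 1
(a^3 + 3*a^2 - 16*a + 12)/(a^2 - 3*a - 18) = (-a^3 - 3*a^2 + 16*a - 12)/(-a^2 + 3*a + 18)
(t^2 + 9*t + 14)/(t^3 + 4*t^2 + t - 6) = (t + 7)/(t^2 + 2*t - 3)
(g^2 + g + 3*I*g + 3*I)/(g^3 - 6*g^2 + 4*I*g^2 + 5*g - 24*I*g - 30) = (g^2 + g*(1 + 3*I) + 3*I)/(g^3 + g^2*(-6 + 4*I) + g*(5 - 24*I) - 30)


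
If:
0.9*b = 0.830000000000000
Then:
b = 0.92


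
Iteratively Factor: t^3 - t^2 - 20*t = (t)*(t^2 - t - 20) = t*(t - 5)*(t + 4)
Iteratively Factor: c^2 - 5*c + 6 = (c - 3)*(c - 2)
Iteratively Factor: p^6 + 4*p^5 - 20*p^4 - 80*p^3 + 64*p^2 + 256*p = (p)*(p^5 + 4*p^4 - 20*p^3 - 80*p^2 + 64*p + 256) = p*(p + 4)*(p^4 - 20*p^2 + 64) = p*(p + 4)^2*(p^3 - 4*p^2 - 4*p + 16) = p*(p + 2)*(p + 4)^2*(p^2 - 6*p + 8) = p*(p - 2)*(p + 2)*(p + 4)^2*(p - 4)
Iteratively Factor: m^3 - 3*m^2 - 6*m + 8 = (m - 4)*(m^2 + m - 2) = (m - 4)*(m - 1)*(m + 2)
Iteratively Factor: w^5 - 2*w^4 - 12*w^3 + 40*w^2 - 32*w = (w - 2)*(w^4 - 12*w^2 + 16*w) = (w - 2)*(w + 4)*(w^3 - 4*w^2 + 4*w) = w*(w - 2)*(w + 4)*(w^2 - 4*w + 4) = w*(w - 2)^2*(w + 4)*(w - 2)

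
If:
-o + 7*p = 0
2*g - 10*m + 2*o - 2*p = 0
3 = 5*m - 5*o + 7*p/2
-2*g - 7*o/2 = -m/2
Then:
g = 1434/1447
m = 150/1447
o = -798/1447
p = -114/1447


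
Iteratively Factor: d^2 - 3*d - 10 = (d - 5)*(d + 2)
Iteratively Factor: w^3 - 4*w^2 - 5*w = (w + 1)*(w^2 - 5*w) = w*(w + 1)*(w - 5)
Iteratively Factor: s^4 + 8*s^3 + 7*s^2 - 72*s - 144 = (s + 4)*(s^3 + 4*s^2 - 9*s - 36) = (s + 3)*(s + 4)*(s^2 + s - 12) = (s + 3)*(s + 4)^2*(s - 3)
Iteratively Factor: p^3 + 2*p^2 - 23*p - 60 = (p - 5)*(p^2 + 7*p + 12) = (p - 5)*(p + 4)*(p + 3)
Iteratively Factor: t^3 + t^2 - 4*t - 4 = (t - 2)*(t^2 + 3*t + 2) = (t - 2)*(t + 2)*(t + 1)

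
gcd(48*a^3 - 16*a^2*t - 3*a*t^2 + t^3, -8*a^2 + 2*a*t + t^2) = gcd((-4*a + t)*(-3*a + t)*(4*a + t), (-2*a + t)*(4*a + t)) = 4*a + t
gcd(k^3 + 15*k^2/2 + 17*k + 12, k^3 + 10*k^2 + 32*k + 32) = k^2 + 6*k + 8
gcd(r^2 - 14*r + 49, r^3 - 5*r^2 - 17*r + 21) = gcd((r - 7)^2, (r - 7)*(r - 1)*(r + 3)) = r - 7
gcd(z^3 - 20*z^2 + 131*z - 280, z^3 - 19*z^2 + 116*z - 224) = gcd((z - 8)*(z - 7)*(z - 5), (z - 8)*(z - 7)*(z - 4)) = z^2 - 15*z + 56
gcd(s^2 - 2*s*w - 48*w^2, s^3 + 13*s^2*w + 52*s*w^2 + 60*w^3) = s + 6*w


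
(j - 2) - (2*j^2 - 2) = -2*j^2 + j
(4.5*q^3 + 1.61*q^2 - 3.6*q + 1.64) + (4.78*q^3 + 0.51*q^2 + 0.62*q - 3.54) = 9.28*q^3 + 2.12*q^2 - 2.98*q - 1.9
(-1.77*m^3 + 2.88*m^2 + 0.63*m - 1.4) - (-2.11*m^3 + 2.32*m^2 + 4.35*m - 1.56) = 0.34*m^3 + 0.56*m^2 - 3.72*m + 0.16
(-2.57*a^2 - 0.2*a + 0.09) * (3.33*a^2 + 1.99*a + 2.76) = -8.5581*a^4 - 5.7803*a^3 - 7.1915*a^2 - 0.3729*a + 0.2484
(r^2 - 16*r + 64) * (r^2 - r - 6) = r^4 - 17*r^3 + 74*r^2 + 32*r - 384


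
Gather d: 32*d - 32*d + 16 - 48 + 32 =0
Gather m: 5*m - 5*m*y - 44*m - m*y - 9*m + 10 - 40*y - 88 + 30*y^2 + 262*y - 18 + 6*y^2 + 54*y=m*(-6*y - 48) + 36*y^2 + 276*y - 96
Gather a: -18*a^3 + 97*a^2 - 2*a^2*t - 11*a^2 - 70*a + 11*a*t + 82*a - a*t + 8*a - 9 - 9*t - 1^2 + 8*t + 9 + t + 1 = -18*a^3 + a^2*(86 - 2*t) + a*(10*t + 20)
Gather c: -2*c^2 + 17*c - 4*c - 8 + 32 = -2*c^2 + 13*c + 24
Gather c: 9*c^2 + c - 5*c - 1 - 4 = 9*c^2 - 4*c - 5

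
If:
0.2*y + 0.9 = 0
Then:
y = -4.50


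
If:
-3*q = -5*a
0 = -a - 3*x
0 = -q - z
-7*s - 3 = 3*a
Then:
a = -3*z/5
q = -z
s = 9*z/35 - 3/7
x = z/5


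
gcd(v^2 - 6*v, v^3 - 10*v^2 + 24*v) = v^2 - 6*v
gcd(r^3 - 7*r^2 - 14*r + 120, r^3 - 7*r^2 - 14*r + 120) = r^3 - 7*r^2 - 14*r + 120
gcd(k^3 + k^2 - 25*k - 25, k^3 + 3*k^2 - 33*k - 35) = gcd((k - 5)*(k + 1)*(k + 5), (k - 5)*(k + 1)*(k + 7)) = k^2 - 4*k - 5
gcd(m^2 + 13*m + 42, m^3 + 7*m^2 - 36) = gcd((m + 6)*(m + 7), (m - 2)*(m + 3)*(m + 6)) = m + 6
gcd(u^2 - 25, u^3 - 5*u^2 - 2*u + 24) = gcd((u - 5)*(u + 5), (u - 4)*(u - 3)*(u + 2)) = 1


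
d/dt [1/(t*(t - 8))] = 2*(4 - t)/(t^2*(t^2 - 16*t + 64))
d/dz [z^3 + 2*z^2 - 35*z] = 3*z^2 + 4*z - 35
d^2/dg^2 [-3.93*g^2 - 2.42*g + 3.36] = -7.86000000000000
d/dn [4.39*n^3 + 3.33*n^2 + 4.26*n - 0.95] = 13.17*n^2 + 6.66*n + 4.26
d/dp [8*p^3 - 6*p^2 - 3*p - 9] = 24*p^2 - 12*p - 3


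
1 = 1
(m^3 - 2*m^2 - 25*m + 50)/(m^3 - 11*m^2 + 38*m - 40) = (m + 5)/(m - 4)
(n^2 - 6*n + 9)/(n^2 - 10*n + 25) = (n^2 - 6*n + 9)/(n^2 - 10*n + 25)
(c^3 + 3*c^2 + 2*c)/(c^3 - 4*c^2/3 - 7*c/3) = 3*(c + 2)/(3*c - 7)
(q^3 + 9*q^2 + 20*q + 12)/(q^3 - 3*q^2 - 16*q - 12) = (q + 6)/(q - 6)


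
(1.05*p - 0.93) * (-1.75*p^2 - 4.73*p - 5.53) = -1.8375*p^3 - 3.339*p^2 - 1.4076*p + 5.1429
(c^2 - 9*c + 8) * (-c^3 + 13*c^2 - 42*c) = -c^5 + 22*c^4 - 167*c^3 + 482*c^2 - 336*c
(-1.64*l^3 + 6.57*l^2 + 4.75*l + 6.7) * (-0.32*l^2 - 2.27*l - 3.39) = 0.5248*l^5 + 1.6204*l^4 - 10.8743*l^3 - 35.1988*l^2 - 31.3115*l - 22.713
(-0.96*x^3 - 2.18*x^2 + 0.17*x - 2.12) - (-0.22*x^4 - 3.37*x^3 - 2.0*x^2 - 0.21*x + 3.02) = 0.22*x^4 + 2.41*x^3 - 0.18*x^2 + 0.38*x - 5.14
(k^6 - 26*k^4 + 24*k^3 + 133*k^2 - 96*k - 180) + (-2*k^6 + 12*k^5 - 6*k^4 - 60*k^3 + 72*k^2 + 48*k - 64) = -k^6 + 12*k^5 - 32*k^4 - 36*k^3 + 205*k^2 - 48*k - 244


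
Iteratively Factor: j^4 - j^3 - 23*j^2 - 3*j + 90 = (j + 3)*(j^3 - 4*j^2 - 11*j + 30) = (j - 5)*(j + 3)*(j^2 + j - 6) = (j - 5)*(j + 3)^2*(j - 2)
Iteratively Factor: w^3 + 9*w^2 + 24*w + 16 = (w + 1)*(w^2 + 8*w + 16) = (w + 1)*(w + 4)*(w + 4)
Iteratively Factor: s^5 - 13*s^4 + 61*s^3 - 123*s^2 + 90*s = (s)*(s^4 - 13*s^3 + 61*s^2 - 123*s + 90) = s*(s - 5)*(s^3 - 8*s^2 + 21*s - 18) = s*(s - 5)*(s - 3)*(s^2 - 5*s + 6) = s*(s - 5)*(s - 3)*(s - 2)*(s - 3)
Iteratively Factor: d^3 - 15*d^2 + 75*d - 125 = (d - 5)*(d^2 - 10*d + 25) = (d - 5)^2*(d - 5)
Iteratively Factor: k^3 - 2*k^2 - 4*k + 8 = (k - 2)*(k^2 - 4) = (k - 2)*(k + 2)*(k - 2)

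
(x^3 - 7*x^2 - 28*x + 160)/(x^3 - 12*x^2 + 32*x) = (x + 5)/x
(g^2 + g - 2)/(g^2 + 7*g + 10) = (g - 1)/(g + 5)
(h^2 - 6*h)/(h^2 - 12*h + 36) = h/(h - 6)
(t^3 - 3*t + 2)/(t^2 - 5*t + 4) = (t^2 + t - 2)/(t - 4)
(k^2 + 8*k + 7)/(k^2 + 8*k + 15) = (k^2 + 8*k + 7)/(k^2 + 8*k + 15)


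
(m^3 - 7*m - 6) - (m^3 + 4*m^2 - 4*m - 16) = -4*m^2 - 3*m + 10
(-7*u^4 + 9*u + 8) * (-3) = 21*u^4 - 27*u - 24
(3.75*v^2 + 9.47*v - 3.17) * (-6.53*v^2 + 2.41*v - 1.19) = -24.4875*v^4 - 52.8016*v^3 + 39.0603*v^2 - 18.909*v + 3.7723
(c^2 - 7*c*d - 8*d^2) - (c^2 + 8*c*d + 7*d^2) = -15*c*d - 15*d^2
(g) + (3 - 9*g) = 3 - 8*g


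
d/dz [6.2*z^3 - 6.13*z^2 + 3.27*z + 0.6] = 18.6*z^2 - 12.26*z + 3.27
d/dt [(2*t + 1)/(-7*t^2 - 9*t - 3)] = (14*t^2 + 14*t + 3)/(49*t^4 + 126*t^3 + 123*t^2 + 54*t + 9)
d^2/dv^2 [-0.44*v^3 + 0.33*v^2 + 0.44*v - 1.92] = 0.66 - 2.64*v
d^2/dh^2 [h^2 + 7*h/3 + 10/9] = 2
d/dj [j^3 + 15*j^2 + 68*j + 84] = 3*j^2 + 30*j + 68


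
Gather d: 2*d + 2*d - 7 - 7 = 4*d - 14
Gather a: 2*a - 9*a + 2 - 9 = -7*a - 7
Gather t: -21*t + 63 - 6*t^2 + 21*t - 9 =54 - 6*t^2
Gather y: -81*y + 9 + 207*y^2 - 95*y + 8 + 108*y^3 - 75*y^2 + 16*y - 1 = 108*y^3 + 132*y^2 - 160*y + 16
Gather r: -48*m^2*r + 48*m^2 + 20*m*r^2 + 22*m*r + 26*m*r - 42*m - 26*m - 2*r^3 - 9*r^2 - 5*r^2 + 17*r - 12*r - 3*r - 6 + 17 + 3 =48*m^2 - 68*m - 2*r^3 + r^2*(20*m - 14) + r*(-48*m^2 + 48*m + 2) + 14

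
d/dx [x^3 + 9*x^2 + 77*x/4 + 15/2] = 3*x^2 + 18*x + 77/4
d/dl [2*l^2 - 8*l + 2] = 4*l - 8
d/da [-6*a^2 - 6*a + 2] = -12*a - 6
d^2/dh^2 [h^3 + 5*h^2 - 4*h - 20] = 6*h + 10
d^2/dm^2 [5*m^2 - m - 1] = 10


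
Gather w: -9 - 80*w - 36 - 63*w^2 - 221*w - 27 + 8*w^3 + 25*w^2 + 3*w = 8*w^3 - 38*w^2 - 298*w - 72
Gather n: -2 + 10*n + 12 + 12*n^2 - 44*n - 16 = 12*n^2 - 34*n - 6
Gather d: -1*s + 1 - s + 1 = 2 - 2*s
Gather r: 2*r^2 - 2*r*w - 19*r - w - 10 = 2*r^2 + r*(-2*w - 19) - w - 10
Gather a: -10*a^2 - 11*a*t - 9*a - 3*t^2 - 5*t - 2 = -10*a^2 + a*(-11*t - 9) - 3*t^2 - 5*t - 2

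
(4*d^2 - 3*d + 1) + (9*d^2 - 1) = 13*d^2 - 3*d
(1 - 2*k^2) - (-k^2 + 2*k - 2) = -k^2 - 2*k + 3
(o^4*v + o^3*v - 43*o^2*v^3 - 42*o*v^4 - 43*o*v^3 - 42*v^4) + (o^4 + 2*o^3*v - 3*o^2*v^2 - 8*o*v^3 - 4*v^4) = o^4*v + o^4 + 3*o^3*v - 43*o^2*v^3 - 3*o^2*v^2 - 42*o*v^4 - 51*o*v^3 - 46*v^4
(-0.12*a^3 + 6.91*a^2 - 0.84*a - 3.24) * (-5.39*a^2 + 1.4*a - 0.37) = 0.6468*a^5 - 37.4129*a^4 + 14.246*a^3 + 13.7309*a^2 - 4.2252*a + 1.1988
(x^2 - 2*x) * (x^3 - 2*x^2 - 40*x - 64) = x^5 - 4*x^4 - 36*x^3 + 16*x^2 + 128*x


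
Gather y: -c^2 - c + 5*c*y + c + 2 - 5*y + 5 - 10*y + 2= -c^2 + y*(5*c - 15) + 9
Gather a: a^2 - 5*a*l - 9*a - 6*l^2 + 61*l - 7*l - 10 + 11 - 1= a^2 + a*(-5*l - 9) - 6*l^2 + 54*l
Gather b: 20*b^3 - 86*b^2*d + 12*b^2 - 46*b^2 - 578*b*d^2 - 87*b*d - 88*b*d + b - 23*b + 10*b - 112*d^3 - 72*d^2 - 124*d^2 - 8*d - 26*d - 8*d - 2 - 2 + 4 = 20*b^3 + b^2*(-86*d - 34) + b*(-578*d^2 - 175*d - 12) - 112*d^3 - 196*d^2 - 42*d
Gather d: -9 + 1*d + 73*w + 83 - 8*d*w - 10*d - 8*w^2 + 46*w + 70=d*(-8*w - 9) - 8*w^2 + 119*w + 144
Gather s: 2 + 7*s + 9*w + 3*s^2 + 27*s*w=3*s^2 + s*(27*w + 7) + 9*w + 2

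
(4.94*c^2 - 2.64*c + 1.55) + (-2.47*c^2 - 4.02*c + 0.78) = 2.47*c^2 - 6.66*c + 2.33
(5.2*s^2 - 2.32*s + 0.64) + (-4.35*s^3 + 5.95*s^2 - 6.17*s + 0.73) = -4.35*s^3 + 11.15*s^2 - 8.49*s + 1.37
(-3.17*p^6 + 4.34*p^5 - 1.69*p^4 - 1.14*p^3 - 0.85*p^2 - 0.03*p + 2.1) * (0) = 0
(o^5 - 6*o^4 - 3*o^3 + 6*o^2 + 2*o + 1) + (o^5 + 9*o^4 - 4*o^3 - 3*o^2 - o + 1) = 2*o^5 + 3*o^4 - 7*o^3 + 3*o^2 + o + 2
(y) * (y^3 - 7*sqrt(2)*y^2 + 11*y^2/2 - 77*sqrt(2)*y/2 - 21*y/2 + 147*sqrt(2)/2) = y^4 - 7*sqrt(2)*y^3 + 11*y^3/2 - 77*sqrt(2)*y^2/2 - 21*y^2/2 + 147*sqrt(2)*y/2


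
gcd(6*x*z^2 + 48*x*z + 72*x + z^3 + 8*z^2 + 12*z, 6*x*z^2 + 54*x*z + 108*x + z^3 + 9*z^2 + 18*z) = 6*x*z + 36*x + z^2 + 6*z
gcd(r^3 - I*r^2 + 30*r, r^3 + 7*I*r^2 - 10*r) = r^2 + 5*I*r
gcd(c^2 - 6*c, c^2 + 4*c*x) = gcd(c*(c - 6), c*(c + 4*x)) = c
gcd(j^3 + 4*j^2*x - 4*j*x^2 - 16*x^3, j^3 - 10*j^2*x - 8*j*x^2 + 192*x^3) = j + 4*x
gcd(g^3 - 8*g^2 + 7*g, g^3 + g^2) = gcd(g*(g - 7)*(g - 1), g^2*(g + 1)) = g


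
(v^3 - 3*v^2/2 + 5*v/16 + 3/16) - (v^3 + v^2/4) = -7*v^2/4 + 5*v/16 + 3/16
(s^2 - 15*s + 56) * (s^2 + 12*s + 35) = s^4 - 3*s^3 - 89*s^2 + 147*s + 1960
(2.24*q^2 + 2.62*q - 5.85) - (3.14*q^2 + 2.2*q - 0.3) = -0.9*q^2 + 0.42*q - 5.55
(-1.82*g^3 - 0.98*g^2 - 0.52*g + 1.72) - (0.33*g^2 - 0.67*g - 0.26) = -1.82*g^3 - 1.31*g^2 + 0.15*g + 1.98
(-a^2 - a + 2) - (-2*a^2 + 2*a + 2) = a^2 - 3*a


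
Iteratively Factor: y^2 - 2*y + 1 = (y - 1)*(y - 1)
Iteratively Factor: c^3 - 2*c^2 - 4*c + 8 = (c - 2)*(c^2 - 4) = (c - 2)^2*(c + 2)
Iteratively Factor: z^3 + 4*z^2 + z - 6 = (z - 1)*(z^2 + 5*z + 6) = (z - 1)*(z + 2)*(z + 3)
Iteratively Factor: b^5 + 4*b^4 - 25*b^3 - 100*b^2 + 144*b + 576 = (b + 4)*(b^4 - 25*b^2 + 144) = (b + 3)*(b + 4)*(b^3 - 3*b^2 - 16*b + 48) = (b + 3)*(b + 4)^2*(b^2 - 7*b + 12) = (b - 4)*(b + 3)*(b + 4)^2*(b - 3)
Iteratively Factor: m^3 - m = (m + 1)*(m^2 - m) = (m - 1)*(m + 1)*(m)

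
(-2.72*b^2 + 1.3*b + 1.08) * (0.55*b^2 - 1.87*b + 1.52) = -1.496*b^4 + 5.8014*b^3 - 5.9714*b^2 - 0.0435999999999999*b + 1.6416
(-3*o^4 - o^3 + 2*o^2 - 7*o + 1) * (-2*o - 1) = 6*o^5 + 5*o^4 - 3*o^3 + 12*o^2 + 5*o - 1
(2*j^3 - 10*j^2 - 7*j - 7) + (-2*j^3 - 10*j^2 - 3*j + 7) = -20*j^2 - 10*j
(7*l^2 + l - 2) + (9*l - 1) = 7*l^2 + 10*l - 3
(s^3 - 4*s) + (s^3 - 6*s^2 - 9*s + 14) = 2*s^3 - 6*s^2 - 13*s + 14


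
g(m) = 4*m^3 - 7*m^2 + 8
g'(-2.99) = 149.14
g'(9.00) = 846.00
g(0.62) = 6.26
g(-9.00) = -3475.00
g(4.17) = 176.32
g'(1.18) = 0.19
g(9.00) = 2357.00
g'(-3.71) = 217.11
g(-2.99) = -161.50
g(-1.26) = -11.11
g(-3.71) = -292.61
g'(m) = 12*m^2 - 14*m = 2*m*(6*m - 7)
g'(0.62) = -4.07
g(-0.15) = 7.83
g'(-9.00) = 1098.00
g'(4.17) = 150.29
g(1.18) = 4.83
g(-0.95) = -1.75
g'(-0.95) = 24.13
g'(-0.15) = 2.37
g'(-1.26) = 36.69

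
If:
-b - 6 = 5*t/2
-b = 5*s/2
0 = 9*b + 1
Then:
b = -1/9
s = 2/45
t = -106/45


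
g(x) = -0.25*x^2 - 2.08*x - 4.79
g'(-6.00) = 0.92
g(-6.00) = -1.31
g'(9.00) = -6.58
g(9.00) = -43.76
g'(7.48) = -5.82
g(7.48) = -34.34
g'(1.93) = -3.04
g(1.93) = -9.74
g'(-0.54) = -1.81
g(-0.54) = -3.74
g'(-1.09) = -1.54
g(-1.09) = -2.82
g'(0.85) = -2.50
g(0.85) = -6.74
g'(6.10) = -5.13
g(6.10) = -26.78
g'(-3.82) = -0.17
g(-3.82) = -0.49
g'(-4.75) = 0.30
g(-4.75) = -0.55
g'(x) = -0.5*x - 2.08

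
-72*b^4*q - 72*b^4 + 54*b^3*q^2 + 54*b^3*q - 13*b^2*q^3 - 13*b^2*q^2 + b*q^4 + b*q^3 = (-6*b + q)*(-4*b + q)*(-3*b + q)*(b*q + b)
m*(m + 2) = m^2 + 2*m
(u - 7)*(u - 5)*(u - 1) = u^3 - 13*u^2 + 47*u - 35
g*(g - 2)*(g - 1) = g^3 - 3*g^2 + 2*g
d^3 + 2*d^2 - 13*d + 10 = (d - 2)*(d - 1)*(d + 5)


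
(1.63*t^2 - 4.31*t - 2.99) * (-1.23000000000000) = -2.0049*t^2 + 5.3013*t + 3.6777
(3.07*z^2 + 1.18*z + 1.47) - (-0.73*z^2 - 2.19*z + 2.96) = 3.8*z^2 + 3.37*z - 1.49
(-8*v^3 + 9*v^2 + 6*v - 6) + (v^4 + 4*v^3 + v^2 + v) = v^4 - 4*v^3 + 10*v^2 + 7*v - 6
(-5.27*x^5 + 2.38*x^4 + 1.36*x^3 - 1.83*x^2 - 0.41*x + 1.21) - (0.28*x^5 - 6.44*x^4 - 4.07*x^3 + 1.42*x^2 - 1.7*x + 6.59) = -5.55*x^5 + 8.82*x^4 + 5.43*x^3 - 3.25*x^2 + 1.29*x - 5.38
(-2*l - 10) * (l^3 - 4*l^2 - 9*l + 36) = -2*l^4 - 2*l^3 + 58*l^2 + 18*l - 360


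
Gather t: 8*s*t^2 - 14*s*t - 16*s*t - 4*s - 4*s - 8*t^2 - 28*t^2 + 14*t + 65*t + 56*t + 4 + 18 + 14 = -8*s + t^2*(8*s - 36) + t*(135 - 30*s) + 36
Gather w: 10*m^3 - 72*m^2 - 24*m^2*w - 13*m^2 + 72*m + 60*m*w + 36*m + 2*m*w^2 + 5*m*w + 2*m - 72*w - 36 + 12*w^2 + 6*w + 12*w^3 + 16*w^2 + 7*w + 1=10*m^3 - 85*m^2 + 110*m + 12*w^3 + w^2*(2*m + 28) + w*(-24*m^2 + 65*m - 59) - 35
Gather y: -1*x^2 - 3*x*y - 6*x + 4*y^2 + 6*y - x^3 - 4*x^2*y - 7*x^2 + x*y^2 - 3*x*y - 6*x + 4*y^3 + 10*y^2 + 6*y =-x^3 - 8*x^2 - 12*x + 4*y^3 + y^2*(x + 14) + y*(-4*x^2 - 6*x + 12)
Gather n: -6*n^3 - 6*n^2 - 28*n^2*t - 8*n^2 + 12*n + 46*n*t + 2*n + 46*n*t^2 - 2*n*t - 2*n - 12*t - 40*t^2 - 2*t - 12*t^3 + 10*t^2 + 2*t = -6*n^3 + n^2*(-28*t - 14) + n*(46*t^2 + 44*t + 12) - 12*t^3 - 30*t^2 - 12*t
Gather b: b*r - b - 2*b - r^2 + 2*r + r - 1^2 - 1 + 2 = b*(r - 3) - r^2 + 3*r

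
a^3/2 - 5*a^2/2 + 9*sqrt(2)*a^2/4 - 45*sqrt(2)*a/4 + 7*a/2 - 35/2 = (a/2 + sqrt(2)/2)*(a - 5)*(a + 7*sqrt(2)/2)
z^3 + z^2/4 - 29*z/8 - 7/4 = (z - 2)*(z + 1/2)*(z + 7/4)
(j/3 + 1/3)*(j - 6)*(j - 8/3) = j^3/3 - 23*j^2/9 + 22*j/9 + 16/3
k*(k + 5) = k^2 + 5*k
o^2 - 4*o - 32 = (o - 8)*(o + 4)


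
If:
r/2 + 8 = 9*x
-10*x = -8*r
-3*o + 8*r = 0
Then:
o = 640/201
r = 80/67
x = 64/67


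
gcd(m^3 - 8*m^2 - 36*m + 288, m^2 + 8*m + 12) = m + 6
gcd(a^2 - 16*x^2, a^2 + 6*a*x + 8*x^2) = a + 4*x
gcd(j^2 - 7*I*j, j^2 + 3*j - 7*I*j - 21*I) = j - 7*I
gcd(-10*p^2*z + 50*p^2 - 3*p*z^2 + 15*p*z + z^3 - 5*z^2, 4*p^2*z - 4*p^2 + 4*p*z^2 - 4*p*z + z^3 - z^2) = 2*p + z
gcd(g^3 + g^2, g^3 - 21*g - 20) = g + 1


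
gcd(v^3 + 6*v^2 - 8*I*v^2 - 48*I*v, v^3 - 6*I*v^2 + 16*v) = v^2 - 8*I*v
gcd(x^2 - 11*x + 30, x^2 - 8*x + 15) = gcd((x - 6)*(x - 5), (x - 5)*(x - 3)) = x - 5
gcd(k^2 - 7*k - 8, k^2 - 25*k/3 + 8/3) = k - 8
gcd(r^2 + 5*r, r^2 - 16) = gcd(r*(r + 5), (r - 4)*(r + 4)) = 1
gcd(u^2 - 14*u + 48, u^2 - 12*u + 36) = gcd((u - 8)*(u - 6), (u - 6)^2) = u - 6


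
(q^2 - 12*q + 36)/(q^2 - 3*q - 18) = (q - 6)/(q + 3)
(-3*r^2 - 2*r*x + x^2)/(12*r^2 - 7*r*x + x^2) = (r + x)/(-4*r + x)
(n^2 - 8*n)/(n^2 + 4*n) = (n - 8)/(n + 4)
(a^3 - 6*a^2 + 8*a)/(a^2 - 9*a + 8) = a*(a^2 - 6*a + 8)/(a^2 - 9*a + 8)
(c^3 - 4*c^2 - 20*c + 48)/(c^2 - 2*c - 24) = c - 2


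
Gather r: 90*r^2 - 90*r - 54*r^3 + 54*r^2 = -54*r^3 + 144*r^2 - 90*r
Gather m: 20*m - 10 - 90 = 20*m - 100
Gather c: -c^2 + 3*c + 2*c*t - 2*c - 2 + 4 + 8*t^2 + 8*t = -c^2 + c*(2*t + 1) + 8*t^2 + 8*t + 2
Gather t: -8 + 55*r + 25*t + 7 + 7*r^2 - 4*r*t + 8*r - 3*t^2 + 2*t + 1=7*r^2 + 63*r - 3*t^2 + t*(27 - 4*r)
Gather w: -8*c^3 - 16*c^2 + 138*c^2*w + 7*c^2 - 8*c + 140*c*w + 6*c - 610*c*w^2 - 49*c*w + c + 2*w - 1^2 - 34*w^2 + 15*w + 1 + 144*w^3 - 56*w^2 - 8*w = -8*c^3 - 9*c^2 - c + 144*w^3 + w^2*(-610*c - 90) + w*(138*c^2 + 91*c + 9)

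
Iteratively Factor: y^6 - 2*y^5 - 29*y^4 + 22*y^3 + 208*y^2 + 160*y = (y + 1)*(y^5 - 3*y^4 - 26*y^3 + 48*y^2 + 160*y) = (y - 5)*(y + 1)*(y^4 + 2*y^3 - 16*y^2 - 32*y) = (y - 5)*(y - 4)*(y + 1)*(y^3 + 6*y^2 + 8*y) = (y - 5)*(y - 4)*(y + 1)*(y + 4)*(y^2 + 2*y) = y*(y - 5)*(y - 4)*(y + 1)*(y + 4)*(y + 2)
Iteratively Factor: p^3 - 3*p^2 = (p)*(p^2 - 3*p) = p*(p - 3)*(p)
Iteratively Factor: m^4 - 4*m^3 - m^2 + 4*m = (m)*(m^3 - 4*m^2 - m + 4) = m*(m - 1)*(m^2 - 3*m - 4) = m*(m - 4)*(m - 1)*(m + 1)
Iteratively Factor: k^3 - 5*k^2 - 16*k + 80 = (k - 4)*(k^2 - k - 20) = (k - 4)*(k + 4)*(k - 5)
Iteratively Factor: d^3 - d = (d + 1)*(d^2 - d) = (d - 1)*(d + 1)*(d)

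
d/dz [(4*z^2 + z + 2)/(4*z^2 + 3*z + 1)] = (8*z^2 - 8*z - 5)/(16*z^4 + 24*z^3 + 17*z^2 + 6*z + 1)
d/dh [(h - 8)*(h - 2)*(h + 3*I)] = 3*h^2 + h*(-20 + 6*I) + 16 - 30*I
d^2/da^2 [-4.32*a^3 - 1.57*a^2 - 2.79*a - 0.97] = -25.92*a - 3.14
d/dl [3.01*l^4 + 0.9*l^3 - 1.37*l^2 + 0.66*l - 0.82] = 12.04*l^3 + 2.7*l^2 - 2.74*l + 0.66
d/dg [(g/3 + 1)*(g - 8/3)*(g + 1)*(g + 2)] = 4*g^3/3 + 10*g^2/3 - 10*g/3 - 70/9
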